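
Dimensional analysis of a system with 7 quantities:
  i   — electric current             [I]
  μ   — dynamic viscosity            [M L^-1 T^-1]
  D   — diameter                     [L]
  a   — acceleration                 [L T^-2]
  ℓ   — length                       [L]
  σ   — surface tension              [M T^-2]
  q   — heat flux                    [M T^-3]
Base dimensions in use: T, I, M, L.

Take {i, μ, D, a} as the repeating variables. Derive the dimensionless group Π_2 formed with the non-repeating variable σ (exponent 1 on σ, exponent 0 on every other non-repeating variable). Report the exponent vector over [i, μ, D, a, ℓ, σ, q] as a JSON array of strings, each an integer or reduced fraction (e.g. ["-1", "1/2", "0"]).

Dimensional matrix (T×I×M×L by i×μ×D×a×ℓ×σ×q):
  T: [ 0 -1  0 -2  0 -2 -3]
  I: [ 1  0  0  0  0  0  0]
  M: [ 0  1  0  0  0  1  1]
  L: [ 0 -1  1  1  1  0  0]
Row reduction gives pivot columns i,μ,D,a; rank = 4
Pivot set = {i,μ,D,a}, free = {ℓ,σ,q}
RREF:
  r0: [   1    0    0    0    0    0    0]
  r1: [   0    1    0    0    0    1    1]
  r2: [   0    0    1    0    1  1/2    0]
  r3: [   0    0    0    1    0  1/2    1]
Fix exponent of σ at 1, ℓ at 0, q at 0; solve each RREF row for its pivot's exponent:
  r0: exp(i) + (0)·1 = 0 ⇒ exp(i) = 0
  r1: exp(μ) + (1)·1 = 0 ⇒ exp(μ) = -1
  r2: exp(D) + (1/2)·1 = 0 ⇒ exp(D) = -1/2
  r3: exp(a) + (1/2)·1 = 0 ⇒ exp(a) = -1/2
Π_2 = μ^-1 · D^(-1/2) · a^(-1/2) · σ

["0", "-1", "-1/2", "-1/2", "0", "1", "0"]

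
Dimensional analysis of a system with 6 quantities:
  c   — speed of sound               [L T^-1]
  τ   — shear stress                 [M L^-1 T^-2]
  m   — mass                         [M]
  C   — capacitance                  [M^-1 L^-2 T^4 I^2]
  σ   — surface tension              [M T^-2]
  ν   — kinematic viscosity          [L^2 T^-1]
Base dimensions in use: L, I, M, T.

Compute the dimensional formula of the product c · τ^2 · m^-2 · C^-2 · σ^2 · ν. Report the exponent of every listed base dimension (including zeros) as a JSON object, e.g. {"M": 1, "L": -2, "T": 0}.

Exponent matrix [L,I,M,T] × [c,τ,m,C,σ,ν]:
  L: [ 1 -1  0 -2  0  2]
  I: [ 0  0  0  2  0  0]
  M: [ 0  1  1 -1  1  0]
  T: [-1 -2  0  4 -2 -1]
  [L]: (1)·1+(2)·-1+(-2)·0+(-2)·-2+(2)·0+(1)·2 = 5
  [I]: (1)·0+(2)·0+(-2)·0+(-2)·2+(2)·0+(1)·0 = -4
  [M]: (1)·0+(2)·1+(-2)·1+(-2)·-1+(2)·1+(1)·0 = 4
  [T]: (1)·-1+(2)·-2+(-2)·0+(-2)·4+(2)·-2+(1)·-1 = -18
⇒ L^5 I^-4 M^4 T^-18

{"L": 5, "I": -4, "M": 4, "T": -18}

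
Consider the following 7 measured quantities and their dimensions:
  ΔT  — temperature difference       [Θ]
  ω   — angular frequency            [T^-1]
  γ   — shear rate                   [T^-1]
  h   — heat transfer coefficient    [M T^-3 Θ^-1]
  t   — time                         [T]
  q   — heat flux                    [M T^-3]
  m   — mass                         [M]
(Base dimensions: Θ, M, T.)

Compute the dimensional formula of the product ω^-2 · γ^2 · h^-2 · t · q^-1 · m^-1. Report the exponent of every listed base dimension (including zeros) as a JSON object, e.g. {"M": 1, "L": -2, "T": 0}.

{"Θ": 2, "M": -4, "T": 10}

Exponent matrix [Θ,M,T] × [ΔT,ω,γ,h,t,q,m]:
  Θ: [ 1  0  0 -1  0  0  0]
  M: [ 0  0  0  1  0  1  1]
  T: [ 0 -1 -1 -3  1 -3  0]
  [Θ]: (-2)·0+(2)·0+(-2)·-1+(1)·0+(-1)·0+(-1)·0 = 2
  [M]: (-2)·0+(2)·0+(-2)·1+(1)·0+(-1)·1+(-1)·1 = -4
  [T]: (-2)·-1+(2)·-1+(-2)·-3+(1)·1+(-1)·-3+(-1)·0 = 10
⇒ Θ^2 M^-4 T^10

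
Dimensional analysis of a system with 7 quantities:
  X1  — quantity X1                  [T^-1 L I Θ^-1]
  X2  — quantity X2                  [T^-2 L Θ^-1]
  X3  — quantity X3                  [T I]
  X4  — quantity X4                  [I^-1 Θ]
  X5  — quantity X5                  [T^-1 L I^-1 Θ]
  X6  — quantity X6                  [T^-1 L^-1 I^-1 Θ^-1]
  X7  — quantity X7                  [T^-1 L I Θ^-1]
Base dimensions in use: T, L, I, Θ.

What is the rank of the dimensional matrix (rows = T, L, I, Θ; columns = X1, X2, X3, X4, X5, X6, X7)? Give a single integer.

3

Dimensional matrix (T×L×I×Θ by X1×X2×X3×X4×X5×X6×X7):
  T: [-1 -2  1  0 -1 -1 -1]
  L: [ 1  1  0  0  1 -1  1]
  I: [ 1  0  1 -1 -1 -1  1]
  Θ: [-1 -1  0  1  1 -1 -1]
RREF → pivots at {X1,X2,X4} ⇒ r = 3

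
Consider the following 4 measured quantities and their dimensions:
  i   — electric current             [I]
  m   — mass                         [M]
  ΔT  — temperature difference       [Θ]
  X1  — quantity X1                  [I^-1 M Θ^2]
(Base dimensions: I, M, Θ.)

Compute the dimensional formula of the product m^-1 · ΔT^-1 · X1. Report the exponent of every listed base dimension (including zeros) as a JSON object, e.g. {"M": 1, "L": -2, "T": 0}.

{"I": -1, "M": 0, "Θ": 1}

Dimensional matrix (I×M×Θ by i×m×ΔT×X1):
  I: [ 1  0  0 -1]
  M: [ 0  1  0  1]
  Θ: [ 0  0  1  2]
  [I]: (-1)·0+(-1)·0+(1)·-1 = -1
  [M]: (-1)·1+(-1)·0+(1)·1 = 0
  [Θ]: (-1)·0+(-1)·1+(1)·2 = 1
⇒ I^-1 Θ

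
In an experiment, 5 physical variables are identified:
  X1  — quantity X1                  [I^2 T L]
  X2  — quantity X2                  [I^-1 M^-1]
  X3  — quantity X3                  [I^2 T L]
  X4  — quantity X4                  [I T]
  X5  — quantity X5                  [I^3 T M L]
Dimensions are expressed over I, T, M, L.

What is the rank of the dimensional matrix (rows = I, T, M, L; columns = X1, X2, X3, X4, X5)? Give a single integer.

3

Write exponents as rows I,T,M,L / cols X1,X2,X3,X4,X5:
  I: [ 2 -1  2  1  3]
  T: [ 1  0  1  1  1]
  M: [ 0 -1  0  0  1]
  L: [ 1  0  1  0  1]
RREF → pivots at {X1,X2,X4} ⇒ r = 3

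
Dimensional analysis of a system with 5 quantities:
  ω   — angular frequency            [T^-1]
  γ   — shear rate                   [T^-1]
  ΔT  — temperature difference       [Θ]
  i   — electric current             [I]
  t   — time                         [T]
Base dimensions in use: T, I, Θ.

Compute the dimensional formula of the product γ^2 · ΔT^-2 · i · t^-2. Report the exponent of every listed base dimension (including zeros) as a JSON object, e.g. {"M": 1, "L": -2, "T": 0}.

{"T": -4, "I": 1, "Θ": -2}

Write exponents as rows T,I,Θ / cols ω,γ,ΔT,i,t:
  T: [-1 -1  0  0  1]
  I: [ 0  0  0  1  0]
  Θ: [ 0  0  1  0  0]
  [T]: (2)·-1+(-2)·0+(1)·0+(-2)·1 = -4
  [I]: (2)·0+(-2)·0+(1)·1+(-2)·0 = 1
  [Θ]: (2)·0+(-2)·1+(1)·0+(-2)·0 = -2
⇒ T^-4 I Θ^-2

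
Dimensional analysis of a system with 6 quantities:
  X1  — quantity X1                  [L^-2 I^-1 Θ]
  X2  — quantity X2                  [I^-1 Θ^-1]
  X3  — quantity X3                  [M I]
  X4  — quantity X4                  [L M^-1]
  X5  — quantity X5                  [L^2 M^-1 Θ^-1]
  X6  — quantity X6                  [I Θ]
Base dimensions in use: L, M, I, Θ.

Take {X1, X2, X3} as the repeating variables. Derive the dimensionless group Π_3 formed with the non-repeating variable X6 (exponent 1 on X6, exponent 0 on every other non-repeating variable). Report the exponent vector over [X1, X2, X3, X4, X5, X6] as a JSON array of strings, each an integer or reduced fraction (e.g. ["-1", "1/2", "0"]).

["0", "1", "0", "0", "0", "1"]

Exponent matrix [L,M,I,Θ] × [X1,X2,X3,X4,X5,X6]:
  L: [-2  0  0  1  2  0]
  M: [ 0  0  1 -1 -1  0]
  I: [-1 -1  1  0  0  1]
  Θ: [ 1 -1  0  0 -1  1]
Row reduction gives pivot columns X1,X2,X3; rank = 3
Pivot set = {X1,X2,X3}, free = {X4,X5,X6}
RREF:
  r0: [   1    0    0 -1/2   -1    0]
  r1: [   0    1    0 -1/2    0   -1]
  r2: [   0    0    1   -1   -1    0]
  r3: [   0    0    0    0    0    0]
Fix exponent of X6 at 1, X4 at 0, X5 at 0; solve each RREF row for its pivot's exponent:
  r0: exp(X1) + (0)·1 = 0 ⇒ exp(X1) = 0
  r1: exp(X2) + (-1)·1 = 0 ⇒ exp(X2) = 1
  r2: exp(X3) + (0)·1 = 0 ⇒ exp(X3) = 0
Π_3 = X2 · X6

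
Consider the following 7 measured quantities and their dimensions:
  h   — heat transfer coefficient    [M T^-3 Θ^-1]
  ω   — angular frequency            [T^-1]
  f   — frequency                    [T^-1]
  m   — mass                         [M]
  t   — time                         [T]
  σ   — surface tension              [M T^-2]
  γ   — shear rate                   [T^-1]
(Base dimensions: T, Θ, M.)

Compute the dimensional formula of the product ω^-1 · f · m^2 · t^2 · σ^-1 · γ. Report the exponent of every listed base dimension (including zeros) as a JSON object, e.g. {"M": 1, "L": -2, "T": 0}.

Write exponents as rows T,Θ,M / cols h,ω,f,m,t,σ,γ:
  T: [-3 -1 -1  0  1 -2 -1]
  Θ: [-1  0  0  0  0  0  0]
  M: [ 1  0  0  1  0  1  0]
  [T]: (-1)·-1+(1)·-1+(2)·0+(2)·1+(-1)·-2+(1)·-1 = 3
  [Θ]: (-1)·0+(1)·0+(2)·0+(2)·0+(-1)·0+(1)·0 = 0
  [M]: (-1)·0+(1)·0+(2)·1+(2)·0+(-1)·1+(1)·0 = 1
⇒ T^3 M

{"T": 3, "Θ": 0, "M": 1}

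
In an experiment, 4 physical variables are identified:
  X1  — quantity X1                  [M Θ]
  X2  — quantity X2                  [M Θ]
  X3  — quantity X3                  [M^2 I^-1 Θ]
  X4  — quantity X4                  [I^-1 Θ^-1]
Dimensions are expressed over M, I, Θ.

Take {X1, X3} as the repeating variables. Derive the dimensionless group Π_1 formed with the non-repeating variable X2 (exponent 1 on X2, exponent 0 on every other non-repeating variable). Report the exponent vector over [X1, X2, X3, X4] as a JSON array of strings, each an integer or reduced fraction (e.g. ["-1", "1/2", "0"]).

["-1", "1", "0", "0"]

Dimensional matrix (M×I×Θ by X1×X2×X3×X4):
  M: [ 1  1  2  0]
  I: [ 0  0 -1 -1]
  Θ: [ 1  1  1 -1]
Echelon form has 2 nonzero rows (pivots: X1,X3)
Pivot set = {X1,X3}, free = {X2,X4}
RREF:
  r0: [   1    1    0   -2]
  r1: [   0    0    1    1]
  r2: [   0    0    0    0]
Fix exponent of X2 at 1, X4 at 0; solve each RREF row for its pivot's exponent:
  r0: exp(X1) + (1)·1 = 0 ⇒ exp(X1) = -1
  r1: exp(X3) + (0)·1 = 0 ⇒ exp(X3) = 0
Π_1 = X1^-1 · X2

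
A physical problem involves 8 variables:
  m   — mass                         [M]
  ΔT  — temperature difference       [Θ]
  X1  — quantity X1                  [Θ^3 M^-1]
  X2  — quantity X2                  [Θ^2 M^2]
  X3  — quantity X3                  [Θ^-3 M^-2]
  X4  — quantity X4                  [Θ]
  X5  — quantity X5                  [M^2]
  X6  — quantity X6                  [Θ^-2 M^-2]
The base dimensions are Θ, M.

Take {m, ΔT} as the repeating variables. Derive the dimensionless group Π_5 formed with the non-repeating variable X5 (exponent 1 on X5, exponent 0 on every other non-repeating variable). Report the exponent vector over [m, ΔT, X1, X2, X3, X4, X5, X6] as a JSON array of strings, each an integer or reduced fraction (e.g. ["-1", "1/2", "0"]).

Exponent matrix [Θ,M] × [m,ΔT,X1,X2,X3,X4,X5,X6]:
  Θ: [ 0  1  3  2 -3  1  0 -2]
  M: [ 1  0 -1  2 -2  0  2 -2]
Row reduction gives pivot columns m,ΔT; rank = 2
Repeat: m,ΔT; free: X1,X2,X3,X4,X5,X6
RREF:
  r0: [   1    0   -1    2   -2    0    2   -2]
  r1: [   0    1    3    2   -3    1    0   -2]
Fix exponent of X5 at 1, X1 at 0, X2 at 0, X3 at 0, X4 at 0, X6 at 0; solve each RREF row for its pivot's exponent:
  r0: exp(m) + (2)·1 = 0 ⇒ exp(m) = -2
  r1: exp(ΔT) + (0)·1 = 0 ⇒ exp(ΔT) = 0
Π_5 = m^-2 · X5

["-2", "0", "0", "0", "0", "0", "1", "0"]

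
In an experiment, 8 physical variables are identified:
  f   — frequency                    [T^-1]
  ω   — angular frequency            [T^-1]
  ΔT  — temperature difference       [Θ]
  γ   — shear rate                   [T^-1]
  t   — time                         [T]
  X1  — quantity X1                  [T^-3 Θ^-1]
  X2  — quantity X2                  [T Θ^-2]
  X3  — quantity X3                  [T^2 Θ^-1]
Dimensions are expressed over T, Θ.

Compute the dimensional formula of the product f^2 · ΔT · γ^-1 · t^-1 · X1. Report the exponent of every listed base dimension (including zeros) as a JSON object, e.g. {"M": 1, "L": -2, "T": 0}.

{"T": -5, "Θ": 0}

Exponent matrix [T,Θ] × [f,ω,ΔT,γ,t,X1,X2,X3]:
  T: [-1 -1  0 -1  1 -3  1  2]
  Θ: [ 0  0  1  0  0 -1 -2 -1]
  [T]: (2)·-1+(1)·0+(-1)·-1+(-1)·1+(1)·-3 = -5
  [Θ]: (2)·0+(1)·1+(-1)·0+(-1)·0+(1)·-1 = 0
⇒ T^-5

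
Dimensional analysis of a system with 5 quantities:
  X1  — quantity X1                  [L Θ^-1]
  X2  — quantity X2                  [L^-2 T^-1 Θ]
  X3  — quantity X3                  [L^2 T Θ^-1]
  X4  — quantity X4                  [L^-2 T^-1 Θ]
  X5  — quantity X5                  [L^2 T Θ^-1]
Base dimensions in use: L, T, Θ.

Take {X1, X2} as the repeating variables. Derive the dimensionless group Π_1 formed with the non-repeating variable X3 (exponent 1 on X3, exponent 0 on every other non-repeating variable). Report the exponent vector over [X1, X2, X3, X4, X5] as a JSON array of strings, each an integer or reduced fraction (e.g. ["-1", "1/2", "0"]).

["0", "1", "1", "0", "0"]

Dimensional matrix (L×T×Θ by X1×X2×X3×X4×X5):
  L: [ 1 -2  2 -2  2]
  T: [ 0 -1  1 -1  1]
  Θ: [-1  1 -1  1 -1]
Echelon form has 2 nonzero rows (pivots: X1,X2)
Repeat: X1,X2; free: X3,X4,X5
RREF:
  r0: [   1    0    0    0    0]
  r1: [   0    1   -1    1   -1]
  r2: [   0    0    0    0    0]
Fix exponent of X3 at 1, X4 at 0, X5 at 0; solve each RREF row for its pivot's exponent:
  r0: exp(X1) + (0)·1 = 0 ⇒ exp(X1) = 0
  r1: exp(X2) + (-1)·1 = 0 ⇒ exp(X2) = 1
Π_1 = X2 · X3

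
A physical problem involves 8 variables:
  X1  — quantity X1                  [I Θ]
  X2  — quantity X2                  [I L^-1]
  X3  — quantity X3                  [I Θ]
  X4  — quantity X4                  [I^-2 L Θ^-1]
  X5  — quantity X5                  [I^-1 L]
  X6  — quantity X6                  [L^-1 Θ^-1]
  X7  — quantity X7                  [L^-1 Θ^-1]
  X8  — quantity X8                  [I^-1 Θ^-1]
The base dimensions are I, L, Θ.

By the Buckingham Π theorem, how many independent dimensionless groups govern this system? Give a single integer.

Exponent matrix [I,L,Θ] × [X1,X2,X3,X4,X5,X6,X7,X8]:
  I: [ 1  1  1 -2 -1  0  0 -1]
  L: [ 0 -1  0  1  1 -1 -1  0]
  Θ: [ 1  0  1 -1  0 -1 -1 -1]
Echelon form has 2 nonzero rows (pivots: X1,X2)
Π count = n − r = 8 − 2 = 6

6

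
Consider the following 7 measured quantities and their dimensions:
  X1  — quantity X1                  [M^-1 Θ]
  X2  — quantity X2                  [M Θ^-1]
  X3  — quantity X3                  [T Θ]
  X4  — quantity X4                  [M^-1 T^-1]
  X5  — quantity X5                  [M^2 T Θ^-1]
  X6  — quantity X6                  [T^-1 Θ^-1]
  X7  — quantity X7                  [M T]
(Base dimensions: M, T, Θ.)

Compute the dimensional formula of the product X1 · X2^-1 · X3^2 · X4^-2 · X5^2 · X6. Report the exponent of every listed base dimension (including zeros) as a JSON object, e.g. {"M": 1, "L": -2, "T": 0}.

Exponent matrix [M,T,Θ] × [X1,X2,X3,X4,X5,X6,X7]:
  M: [-1  1  0 -1  2  0  1]
  T: [ 0  0  1 -1  1 -1  1]
  Θ: [ 1 -1  1  0 -1 -1  0]
  [M]: (1)·-1+(-1)·1+(2)·0+(-2)·-1+(2)·2+(1)·0 = 4
  [T]: (1)·0+(-1)·0+(2)·1+(-2)·-1+(2)·1+(1)·-1 = 5
  [Θ]: (1)·1+(-1)·-1+(2)·1+(-2)·0+(2)·-1+(1)·-1 = 1
⇒ M^4 T^5 Θ

{"M": 4, "T": 5, "Θ": 1}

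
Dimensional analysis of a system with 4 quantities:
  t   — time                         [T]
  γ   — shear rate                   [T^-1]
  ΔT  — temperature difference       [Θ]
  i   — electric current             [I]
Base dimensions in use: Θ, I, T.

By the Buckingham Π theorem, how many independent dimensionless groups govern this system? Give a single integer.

1

Write exponents as rows Θ,I,T / cols t,γ,ΔT,i:
  Θ: [ 0  0  1  0]
  I: [ 0  0  0  1]
  T: [ 1 -1  0  0]
RREF → pivots at {t,ΔT,i} ⇒ r = 3
4 vars − rank 3 = 1 Π group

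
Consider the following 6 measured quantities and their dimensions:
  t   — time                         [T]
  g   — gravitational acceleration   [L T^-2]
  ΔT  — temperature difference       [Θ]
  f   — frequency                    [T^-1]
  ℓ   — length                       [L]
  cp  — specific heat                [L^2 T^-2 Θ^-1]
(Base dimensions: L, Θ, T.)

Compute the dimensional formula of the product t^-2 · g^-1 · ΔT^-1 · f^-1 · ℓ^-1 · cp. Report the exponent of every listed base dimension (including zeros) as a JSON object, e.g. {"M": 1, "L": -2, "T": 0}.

Write exponents as rows L,Θ,T / cols t,g,ΔT,f,ℓ,cp:
  L: [ 0  1  0  0  1  2]
  Θ: [ 0  0  1  0  0 -1]
  T: [ 1 -2  0 -1  0 -2]
  [L]: (-2)·0+(-1)·1+(-1)·0+(-1)·0+(-1)·1+(1)·2 = 0
  [Θ]: (-2)·0+(-1)·0+(-1)·1+(-1)·0+(-1)·0+(1)·-1 = -2
  [T]: (-2)·1+(-1)·-2+(-1)·0+(-1)·-1+(-1)·0+(1)·-2 = -1
⇒ Θ^-2 T^-1

{"L": 0, "Θ": -2, "T": -1}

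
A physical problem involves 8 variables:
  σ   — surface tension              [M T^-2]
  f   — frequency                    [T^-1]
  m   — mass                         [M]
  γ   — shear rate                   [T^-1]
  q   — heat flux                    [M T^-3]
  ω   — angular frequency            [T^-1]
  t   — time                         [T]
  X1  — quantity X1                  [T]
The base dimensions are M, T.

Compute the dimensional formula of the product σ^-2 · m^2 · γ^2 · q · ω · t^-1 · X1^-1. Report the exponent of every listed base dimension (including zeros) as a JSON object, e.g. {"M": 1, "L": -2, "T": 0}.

Dimensional matrix (M×T by σ×f×m×γ×q×ω×t×X1):
  M: [ 1  0  1  0  1  0  0  0]
  T: [-2 -1  0 -1 -3 -1  1  1]
  [M]: (-2)·1+(2)·1+(2)·0+(1)·1+(1)·0+(-1)·0+(-1)·0 = 1
  [T]: (-2)·-2+(2)·0+(2)·-1+(1)·-3+(1)·-1+(-1)·1+(-1)·1 = -4
⇒ M T^-4

{"M": 1, "T": -4}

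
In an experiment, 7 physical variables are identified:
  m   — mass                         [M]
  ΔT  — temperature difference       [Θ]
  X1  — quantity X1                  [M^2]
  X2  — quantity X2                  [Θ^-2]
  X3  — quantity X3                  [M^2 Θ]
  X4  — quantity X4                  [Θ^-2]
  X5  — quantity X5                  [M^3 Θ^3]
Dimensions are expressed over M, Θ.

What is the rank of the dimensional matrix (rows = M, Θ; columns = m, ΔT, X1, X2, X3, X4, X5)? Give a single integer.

Write exponents as rows M,Θ / cols m,ΔT,X1,X2,X3,X4,X5:
  M: [ 1  0  2  0  2  0  3]
  Θ: [ 0  1  0 -2  1 -2  3]
RREF → pivots at {m,ΔT} ⇒ r = 2

2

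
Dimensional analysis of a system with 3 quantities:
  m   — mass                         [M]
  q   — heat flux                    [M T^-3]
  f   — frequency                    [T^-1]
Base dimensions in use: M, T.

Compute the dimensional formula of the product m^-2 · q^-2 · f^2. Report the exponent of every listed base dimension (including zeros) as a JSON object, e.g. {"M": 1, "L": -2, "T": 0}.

{"M": -4, "T": 4}

Dimensional matrix (M×T by m×q×f):
  M: [ 1  1  0]
  T: [ 0 -3 -1]
  [M]: (-2)·1+(-2)·1+(2)·0 = -4
  [T]: (-2)·0+(-2)·-3+(2)·-1 = 4
⇒ M^-4 T^4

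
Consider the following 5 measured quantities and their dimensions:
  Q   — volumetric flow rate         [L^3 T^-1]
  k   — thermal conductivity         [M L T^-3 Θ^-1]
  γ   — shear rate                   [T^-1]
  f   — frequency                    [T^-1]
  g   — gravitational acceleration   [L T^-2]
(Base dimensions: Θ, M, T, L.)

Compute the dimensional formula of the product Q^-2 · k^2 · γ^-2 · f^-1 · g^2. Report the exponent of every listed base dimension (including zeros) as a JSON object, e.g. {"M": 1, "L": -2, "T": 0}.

Exponent matrix [Θ,M,T,L] × [Q,k,γ,f,g]:
  Θ: [ 0 -1  0  0  0]
  M: [ 0  1  0  0  0]
  T: [-1 -3 -1 -1 -2]
  L: [ 3  1  0  0  1]
  [Θ]: (-2)·0+(2)·-1+(-2)·0+(-1)·0+(2)·0 = -2
  [M]: (-2)·0+(2)·1+(-2)·0+(-1)·0+(2)·0 = 2
  [T]: (-2)·-1+(2)·-3+(-2)·-1+(-1)·-1+(2)·-2 = -5
  [L]: (-2)·3+(2)·1+(-2)·0+(-1)·0+(2)·1 = -2
⇒ Θ^-2 M^2 T^-5 L^-2

{"Θ": -2, "M": 2, "T": -5, "L": -2}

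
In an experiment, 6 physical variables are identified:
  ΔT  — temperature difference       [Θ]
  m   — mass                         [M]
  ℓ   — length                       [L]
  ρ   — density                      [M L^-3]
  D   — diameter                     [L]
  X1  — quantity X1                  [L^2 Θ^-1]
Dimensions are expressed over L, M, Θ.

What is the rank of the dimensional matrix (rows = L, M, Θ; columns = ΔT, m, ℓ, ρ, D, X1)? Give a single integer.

Write exponents as rows L,M,Θ / cols ΔT,m,ℓ,ρ,D,X1:
  L: [ 0  0  1 -3  1  2]
  M: [ 0  1  0  1  0  0]
  Θ: [ 1  0  0  0  0 -1]
Row reduction gives pivot columns ΔT,m,ℓ; rank = 3

3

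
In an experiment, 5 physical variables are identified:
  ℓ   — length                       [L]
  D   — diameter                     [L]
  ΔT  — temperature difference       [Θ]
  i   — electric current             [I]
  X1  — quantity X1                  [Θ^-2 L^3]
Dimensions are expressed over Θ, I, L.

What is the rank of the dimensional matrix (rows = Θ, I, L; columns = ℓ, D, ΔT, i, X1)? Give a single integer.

Exponent matrix [Θ,I,L] × [ℓ,D,ΔT,i,X1]:
  Θ: [ 0  0  1  0 -2]
  I: [ 0  0  0  1  0]
  L: [ 1  1  0  0  3]
RREF → pivots at {ℓ,ΔT,i} ⇒ r = 3

3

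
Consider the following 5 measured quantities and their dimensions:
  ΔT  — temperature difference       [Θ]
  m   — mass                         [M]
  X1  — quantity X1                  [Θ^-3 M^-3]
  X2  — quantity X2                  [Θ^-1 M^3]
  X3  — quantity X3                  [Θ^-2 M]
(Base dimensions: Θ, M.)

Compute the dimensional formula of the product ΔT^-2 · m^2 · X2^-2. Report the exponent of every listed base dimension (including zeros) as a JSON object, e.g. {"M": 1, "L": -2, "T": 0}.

Dimensional matrix (Θ×M by ΔT×m×X1×X2×X3):
  Θ: [ 1  0 -3 -1 -2]
  M: [ 0  1 -3  3  1]
  [Θ]: (-2)·1+(2)·0+(-2)·-1 = 0
  [M]: (-2)·0+(2)·1+(-2)·3 = -4
⇒ M^-4

{"Θ": 0, "M": -4}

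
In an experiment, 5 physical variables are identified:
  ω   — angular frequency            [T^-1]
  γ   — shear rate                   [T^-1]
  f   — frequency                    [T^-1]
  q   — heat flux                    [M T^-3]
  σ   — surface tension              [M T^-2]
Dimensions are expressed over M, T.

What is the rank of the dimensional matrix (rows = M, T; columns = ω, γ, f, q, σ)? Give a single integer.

2

Exponent matrix [M,T] × [ω,γ,f,q,σ]:
  M: [ 0  0  0  1  1]
  T: [-1 -1 -1 -3 -2]
Row reduction gives pivot columns ω,q; rank = 2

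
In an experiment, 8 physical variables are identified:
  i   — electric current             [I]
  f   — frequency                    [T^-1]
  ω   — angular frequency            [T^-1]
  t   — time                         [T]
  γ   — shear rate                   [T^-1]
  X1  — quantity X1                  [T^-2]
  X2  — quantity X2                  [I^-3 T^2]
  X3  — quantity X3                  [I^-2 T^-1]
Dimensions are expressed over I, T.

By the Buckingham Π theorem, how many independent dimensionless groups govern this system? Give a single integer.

Write exponents as rows I,T / cols i,f,ω,t,γ,X1,X2,X3:
  I: [ 1  0  0  0  0  0 -3 -2]
  T: [ 0 -1 -1  1 -1 -2  2 -1]
RREF → pivots at {i,f} ⇒ r = 2
8 vars − rank 2 = 6 Π groups

6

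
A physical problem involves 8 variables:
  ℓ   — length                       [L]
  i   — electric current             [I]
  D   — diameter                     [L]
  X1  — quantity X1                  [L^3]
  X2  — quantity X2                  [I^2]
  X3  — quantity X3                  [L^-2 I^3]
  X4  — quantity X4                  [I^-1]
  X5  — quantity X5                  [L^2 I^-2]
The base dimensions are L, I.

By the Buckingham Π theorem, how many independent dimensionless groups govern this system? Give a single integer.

Exponent matrix [L,I] × [ℓ,i,D,X1,X2,X3,X4,X5]:
  L: [ 1  0  1  3  0 -2  0  2]
  I: [ 0  1  0  0  2  3 -1 -2]
Echelon form has 2 nonzero rows (pivots: ℓ,i)
8 vars − rank 2 = 6 Π groups

6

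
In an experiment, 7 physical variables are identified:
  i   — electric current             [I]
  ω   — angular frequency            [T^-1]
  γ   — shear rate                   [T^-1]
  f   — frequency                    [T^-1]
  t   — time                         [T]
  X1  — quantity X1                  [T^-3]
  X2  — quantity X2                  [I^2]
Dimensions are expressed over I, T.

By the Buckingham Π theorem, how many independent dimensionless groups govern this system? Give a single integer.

5

Exponent matrix [I,T] × [i,ω,γ,f,t,X1,X2]:
  I: [ 1  0  0  0  0  0  2]
  T: [ 0 -1 -1 -1  1 -3  0]
RREF → pivots at {i,ω} ⇒ r = 2
n=7, r=2 ⇒ 5 dimensionless groups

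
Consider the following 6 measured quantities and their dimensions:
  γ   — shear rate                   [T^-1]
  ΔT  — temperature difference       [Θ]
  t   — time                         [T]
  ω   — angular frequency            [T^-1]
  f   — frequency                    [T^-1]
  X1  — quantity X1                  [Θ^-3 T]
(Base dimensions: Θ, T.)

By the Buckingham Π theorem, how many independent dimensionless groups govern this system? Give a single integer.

4

Exponent matrix [Θ,T] × [γ,ΔT,t,ω,f,X1]:
  Θ: [ 0  1  0  0  0 -3]
  T: [-1  0  1 -1 -1  1]
RREF → pivots at {γ,ΔT} ⇒ r = 2
n=6, r=2 ⇒ 4 dimensionless groups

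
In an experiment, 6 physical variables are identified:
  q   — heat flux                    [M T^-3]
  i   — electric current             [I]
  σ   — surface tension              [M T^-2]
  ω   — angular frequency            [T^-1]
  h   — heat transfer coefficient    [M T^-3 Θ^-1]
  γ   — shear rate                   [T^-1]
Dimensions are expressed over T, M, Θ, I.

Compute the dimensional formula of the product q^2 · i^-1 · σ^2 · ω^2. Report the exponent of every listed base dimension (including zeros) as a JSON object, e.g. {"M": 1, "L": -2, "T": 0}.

{"T": -12, "M": 4, "Θ": 0, "I": -1}

Exponent matrix [T,M,Θ,I] × [q,i,σ,ω,h,γ]:
  T: [-3  0 -2 -1 -3 -1]
  M: [ 1  0  1  0  1  0]
  Θ: [ 0  0  0  0 -1  0]
  I: [ 0  1  0  0  0  0]
  [T]: (2)·-3+(-1)·0+(2)·-2+(2)·-1 = -12
  [M]: (2)·1+(-1)·0+(2)·1+(2)·0 = 4
  [Θ]: (2)·0+(-1)·0+(2)·0+(2)·0 = 0
  [I]: (2)·0+(-1)·1+(2)·0+(2)·0 = -1
⇒ T^-12 M^4 I^-1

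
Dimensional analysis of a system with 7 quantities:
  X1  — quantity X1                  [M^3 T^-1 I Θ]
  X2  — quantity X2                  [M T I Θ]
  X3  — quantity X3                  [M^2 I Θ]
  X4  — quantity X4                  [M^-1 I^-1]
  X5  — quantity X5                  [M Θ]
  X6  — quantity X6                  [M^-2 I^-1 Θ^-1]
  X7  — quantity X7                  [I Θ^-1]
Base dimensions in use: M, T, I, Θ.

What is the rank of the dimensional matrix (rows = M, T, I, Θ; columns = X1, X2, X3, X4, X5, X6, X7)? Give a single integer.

3

Exponent matrix [M,T,I,Θ] × [X1,X2,X3,X4,X5,X6,X7]:
  M: [ 3  1  2 -1  1 -2  0]
  T: [-1  1  0  0  0  0  0]
  I: [ 1  1  1 -1  0 -1  1]
  Θ: [ 1  1  1  0  1 -1 -1]
Row reduction gives pivot columns X1,X2,X4; rank = 3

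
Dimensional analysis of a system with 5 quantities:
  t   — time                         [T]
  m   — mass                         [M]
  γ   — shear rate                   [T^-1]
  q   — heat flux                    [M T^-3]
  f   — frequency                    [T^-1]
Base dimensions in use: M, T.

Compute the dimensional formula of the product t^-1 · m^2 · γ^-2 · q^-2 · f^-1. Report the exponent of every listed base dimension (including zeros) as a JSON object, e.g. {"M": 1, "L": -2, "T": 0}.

Write exponents as rows M,T / cols t,m,γ,q,f:
  M: [ 0  1  0  1  0]
  T: [ 1  0 -1 -3 -1]
  [M]: (-1)·0+(2)·1+(-2)·0+(-2)·1+(-1)·0 = 0
  [T]: (-1)·1+(2)·0+(-2)·-1+(-2)·-3+(-1)·-1 = 8
⇒ T^8

{"M": 0, "T": 8}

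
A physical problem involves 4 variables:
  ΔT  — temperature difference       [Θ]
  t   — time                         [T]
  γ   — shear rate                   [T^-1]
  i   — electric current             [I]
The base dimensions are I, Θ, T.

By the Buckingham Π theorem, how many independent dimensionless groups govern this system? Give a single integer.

1

Exponent matrix [I,Θ,T] × [ΔT,t,γ,i]:
  I: [ 0  0  0  1]
  Θ: [ 1  0  0  0]
  T: [ 0  1 -1  0]
Echelon form has 3 nonzero rows (pivots: ΔT,t,i)
n=4, r=3 ⇒ 1 dimensionless group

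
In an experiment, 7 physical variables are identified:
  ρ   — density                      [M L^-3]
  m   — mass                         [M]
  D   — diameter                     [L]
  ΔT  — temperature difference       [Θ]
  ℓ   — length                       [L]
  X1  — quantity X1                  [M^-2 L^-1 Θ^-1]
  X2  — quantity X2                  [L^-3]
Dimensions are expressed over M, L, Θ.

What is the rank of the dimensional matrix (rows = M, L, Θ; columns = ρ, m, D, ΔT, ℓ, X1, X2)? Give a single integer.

Exponent matrix [M,L,Θ] × [ρ,m,D,ΔT,ℓ,X1,X2]:
  M: [ 1  1  0  0  0 -2  0]
  L: [-3  0  1  0  1 -1 -3]
  Θ: [ 0  0  0  1  0 -1  0]
RREF → pivots at {ρ,m,ΔT} ⇒ r = 3

3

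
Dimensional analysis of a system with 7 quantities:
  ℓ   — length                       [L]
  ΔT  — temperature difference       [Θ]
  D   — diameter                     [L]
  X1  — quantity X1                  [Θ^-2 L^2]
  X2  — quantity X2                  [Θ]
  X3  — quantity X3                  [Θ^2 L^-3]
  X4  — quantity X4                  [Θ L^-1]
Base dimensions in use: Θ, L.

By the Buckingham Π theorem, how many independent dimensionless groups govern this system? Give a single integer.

5

Exponent matrix [Θ,L] × [ℓ,ΔT,D,X1,X2,X3,X4]:
  Θ: [ 0  1  0 -2  1  2  1]
  L: [ 1  0  1  2  0 -3 -1]
Echelon form has 2 nonzero rows (pivots: ℓ,ΔT)
7 vars − rank 2 = 5 Π groups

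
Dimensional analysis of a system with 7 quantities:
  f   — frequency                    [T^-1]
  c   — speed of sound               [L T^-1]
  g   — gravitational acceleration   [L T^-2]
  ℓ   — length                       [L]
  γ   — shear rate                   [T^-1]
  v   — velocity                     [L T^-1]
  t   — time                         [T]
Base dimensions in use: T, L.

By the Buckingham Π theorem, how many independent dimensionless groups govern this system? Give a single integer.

Write exponents as rows T,L / cols f,c,g,ℓ,γ,v,t:
  T: [-1 -1 -2  0 -1 -1  1]
  L: [ 0  1  1  1  0  1  0]
Row reduction gives pivot columns f,c; rank = 2
n=7, r=2 ⇒ 5 dimensionless groups

5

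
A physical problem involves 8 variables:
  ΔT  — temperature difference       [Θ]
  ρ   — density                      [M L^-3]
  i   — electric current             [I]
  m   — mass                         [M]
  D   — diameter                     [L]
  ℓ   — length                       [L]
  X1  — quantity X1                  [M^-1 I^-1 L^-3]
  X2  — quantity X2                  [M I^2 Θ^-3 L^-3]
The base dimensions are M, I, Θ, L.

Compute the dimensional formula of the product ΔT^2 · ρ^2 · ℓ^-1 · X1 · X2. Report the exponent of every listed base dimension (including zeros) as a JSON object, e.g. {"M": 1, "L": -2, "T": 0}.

Write exponents as rows M,I,Θ,L / cols ΔT,ρ,i,m,D,ℓ,X1,X2:
  M: [ 0  1  0  1  0  0 -1  1]
  I: [ 0  0  1  0  0  0 -1  2]
  Θ: [ 1  0  0  0  0  0  0 -3]
  L: [ 0 -3  0  0  1  1 -3 -3]
  [M]: (2)·0+(2)·1+(-1)·0+(1)·-1+(1)·1 = 2
  [I]: (2)·0+(2)·0+(-1)·0+(1)·-1+(1)·2 = 1
  [Θ]: (2)·1+(2)·0+(-1)·0+(1)·0+(1)·-3 = -1
  [L]: (2)·0+(2)·-3+(-1)·1+(1)·-3+(1)·-3 = -13
⇒ M^2 I Θ^-1 L^-13

{"M": 2, "I": 1, "Θ": -1, "L": -13}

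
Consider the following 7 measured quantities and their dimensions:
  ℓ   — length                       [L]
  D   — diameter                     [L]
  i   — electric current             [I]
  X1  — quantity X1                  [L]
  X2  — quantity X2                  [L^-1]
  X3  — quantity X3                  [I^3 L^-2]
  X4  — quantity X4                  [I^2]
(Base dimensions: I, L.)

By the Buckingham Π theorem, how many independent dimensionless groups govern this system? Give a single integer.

5

Exponent matrix [I,L] × [ℓ,D,i,X1,X2,X3,X4]:
  I: [ 0  0  1  0  0  3  2]
  L: [ 1  1  0  1 -1 -2  0]
Echelon form has 2 nonzero rows (pivots: ℓ,i)
Π count = n − r = 7 − 2 = 5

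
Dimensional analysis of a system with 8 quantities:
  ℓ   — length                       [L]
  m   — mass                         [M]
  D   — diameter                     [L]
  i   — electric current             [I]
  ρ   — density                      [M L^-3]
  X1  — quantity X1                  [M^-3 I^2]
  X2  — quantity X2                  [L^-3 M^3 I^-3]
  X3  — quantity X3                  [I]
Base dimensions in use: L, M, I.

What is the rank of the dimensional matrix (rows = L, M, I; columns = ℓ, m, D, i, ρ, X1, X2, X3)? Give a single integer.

Write exponents as rows L,M,I / cols ℓ,m,D,i,ρ,X1,X2,X3:
  L: [ 1  0  1  0 -3  0 -3  0]
  M: [ 0  1  0  0  1 -3  3  0]
  I: [ 0  0  0  1  0  2 -3  1]
Row reduction gives pivot columns ℓ,m,i; rank = 3

3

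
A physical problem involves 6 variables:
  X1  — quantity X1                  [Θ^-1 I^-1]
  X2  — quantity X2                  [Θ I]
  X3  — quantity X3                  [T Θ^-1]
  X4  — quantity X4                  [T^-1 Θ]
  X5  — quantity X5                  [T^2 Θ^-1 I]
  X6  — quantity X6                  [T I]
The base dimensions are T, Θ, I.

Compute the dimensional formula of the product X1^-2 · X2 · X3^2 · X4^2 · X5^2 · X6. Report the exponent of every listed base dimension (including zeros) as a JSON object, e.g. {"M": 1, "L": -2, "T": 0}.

Dimensional matrix (T×Θ×I by X1×X2×X3×X4×X5×X6):
  T: [ 0  0  1 -1  2  1]
  Θ: [-1  1 -1  1 -1  0]
  I: [-1  1  0  0  1  1]
  [T]: (-2)·0+(1)·0+(2)·1+(2)·-1+(2)·2+(1)·1 = 5
  [Θ]: (-2)·-1+(1)·1+(2)·-1+(2)·1+(2)·-1+(1)·0 = 1
  [I]: (-2)·-1+(1)·1+(2)·0+(2)·0+(2)·1+(1)·1 = 6
⇒ T^5 Θ I^6

{"T": 5, "Θ": 1, "I": 6}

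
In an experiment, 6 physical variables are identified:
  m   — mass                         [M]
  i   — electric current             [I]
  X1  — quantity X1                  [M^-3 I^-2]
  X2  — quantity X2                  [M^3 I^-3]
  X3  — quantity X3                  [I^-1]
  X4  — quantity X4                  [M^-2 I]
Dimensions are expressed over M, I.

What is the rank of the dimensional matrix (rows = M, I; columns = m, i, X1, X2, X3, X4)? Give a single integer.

2

Write exponents as rows M,I / cols m,i,X1,X2,X3,X4:
  M: [ 1  0 -3  3  0 -2]
  I: [ 0  1 -2 -3 -1  1]
Echelon form has 2 nonzero rows (pivots: m,i)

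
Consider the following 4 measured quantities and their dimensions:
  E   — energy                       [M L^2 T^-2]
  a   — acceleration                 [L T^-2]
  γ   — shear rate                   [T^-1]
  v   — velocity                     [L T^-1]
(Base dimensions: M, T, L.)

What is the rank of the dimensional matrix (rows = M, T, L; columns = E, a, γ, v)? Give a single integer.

Dimensional matrix (M×T×L by E×a×γ×v):
  M: [ 1  0  0  0]
  T: [-2 -2 -1 -1]
  L: [ 2  1  0  1]
Row reduction gives pivot columns E,a,γ; rank = 3

3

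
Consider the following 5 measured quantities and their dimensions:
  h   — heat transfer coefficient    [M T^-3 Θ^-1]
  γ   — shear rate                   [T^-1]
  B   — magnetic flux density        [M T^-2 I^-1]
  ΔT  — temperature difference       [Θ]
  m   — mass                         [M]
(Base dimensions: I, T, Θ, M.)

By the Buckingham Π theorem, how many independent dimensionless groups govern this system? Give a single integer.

1

Write exponents as rows I,T,Θ,M / cols h,γ,B,ΔT,m:
  I: [ 0  0 -1  0  0]
  T: [-3 -1 -2  0  0]
  Θ: [-1  0  0  1  0]
  M: [ 1  0  1  0  1]
Echelon form has 4 nonzero rows (pivots: h,γ,B,ΔT)
5 vars − rank 4 = 1 Π group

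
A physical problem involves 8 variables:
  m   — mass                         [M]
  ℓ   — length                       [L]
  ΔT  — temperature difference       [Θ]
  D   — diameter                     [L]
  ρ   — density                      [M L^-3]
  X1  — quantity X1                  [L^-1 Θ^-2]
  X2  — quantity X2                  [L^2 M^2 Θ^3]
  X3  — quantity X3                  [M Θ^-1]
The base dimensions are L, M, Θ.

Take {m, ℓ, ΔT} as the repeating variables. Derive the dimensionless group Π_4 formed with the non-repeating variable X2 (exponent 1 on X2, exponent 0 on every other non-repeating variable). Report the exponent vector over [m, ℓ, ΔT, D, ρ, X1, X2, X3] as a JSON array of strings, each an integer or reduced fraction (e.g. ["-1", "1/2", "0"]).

Dimensional matrix (L×M×Θ by m×ℓ×ΔT×D×ρ×X1×X2×X3):
  L: [ 0  1  0  1 -3 -1  2  0]
  M: [ 1  0  0  0  1  0  2  1]
  Θ: [ 0  0  1  0  0 -2  3 -1]
RREF → pivots at {m,ℓ,ΔT} ⇒ r = 3
Repeat: m,ℓ,ΔT; free: D,ρ,X1,X2,X3
RREF:
  r0: [   1    0    0    0    1    0    2    1]
  r1: [   0    1    0    1   -3   -1    2    0]
  r2: [   0    0    1    0    0   -2    3   -1]
Fix exponent of X2 at 1, D at 0, ρ at 0, X1 at 0, X3 at 0; solve each RREF row for its pivot's exponent:
  r0: exp(m) + (2)·1 = 0 ⇒ exp(m) = -2
  r1: exp(ℓ) + (2)·1 = 0 ⇒ exp(ℓ) = -2
  r2: exp(ΔT) + (3)·1 = 0 ⇒ exp(ΔT) = -3
Π_4 = m^-2 · ℓ^-2 · ΔT^-3 · X2

["-2", "-2", "-3", "0", "0", "0", "1", "0"]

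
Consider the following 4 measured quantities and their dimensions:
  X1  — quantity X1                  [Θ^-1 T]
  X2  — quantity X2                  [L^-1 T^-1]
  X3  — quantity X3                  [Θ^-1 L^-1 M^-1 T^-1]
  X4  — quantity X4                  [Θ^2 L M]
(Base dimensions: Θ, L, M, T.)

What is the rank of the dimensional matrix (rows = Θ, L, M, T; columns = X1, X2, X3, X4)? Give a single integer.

3

Dimensional matrix (Θ×L×M×T by X1×X2×X3×X4):
  Θ: [-1  0 -1  2]
  L: [ 0 -1 -1  1]
  M: [ 0  0 -1  1]
  T: [ 1 -1 -1  0]
RREF → pivots at {X1,X2,X3} ⇒ r = 3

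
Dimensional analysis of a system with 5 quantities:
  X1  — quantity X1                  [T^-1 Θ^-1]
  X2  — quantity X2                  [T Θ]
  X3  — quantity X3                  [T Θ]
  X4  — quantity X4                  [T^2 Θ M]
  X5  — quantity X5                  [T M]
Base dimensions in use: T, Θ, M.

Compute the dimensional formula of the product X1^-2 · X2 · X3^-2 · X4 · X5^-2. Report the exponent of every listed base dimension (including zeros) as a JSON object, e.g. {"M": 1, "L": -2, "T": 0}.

Dimensional matrix (T×Θ×M by X1×X2×X3×X4×X5):
  T: [-1  1  1  2  1]
  Θ: [-1  1  1  1  0]
  M: [ 0  0  0  1  1]
  [T]: (-2)·-1+(1)·1+(-2)·1+(1)·2+(-2)·1 = 1
  [Θ]: (-2)·-1+(1)·1+(-2)·1+(1)·1+(-2)·0 = 2
  [M]: (-2)·0+(1)·0+(-2)·0+(1)·1+(-2)·1 = -1
⇒ T Θ^2 M^-1

{"T": 1, "Θ": 2, "M": -1}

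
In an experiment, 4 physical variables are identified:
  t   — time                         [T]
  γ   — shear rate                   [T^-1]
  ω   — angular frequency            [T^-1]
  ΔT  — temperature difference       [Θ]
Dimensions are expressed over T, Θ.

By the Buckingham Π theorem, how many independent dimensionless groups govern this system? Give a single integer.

Dimensional matrix (T×Θ by t×γ×ω×ΔT):
  T: [ 1 -1 -1  0]
  Θ: [ 0  0  0  1]
Echelon form has 2 nonzero rows (pivots: t,ΔT)
4 vars − rank 2 = 2 Π groups

2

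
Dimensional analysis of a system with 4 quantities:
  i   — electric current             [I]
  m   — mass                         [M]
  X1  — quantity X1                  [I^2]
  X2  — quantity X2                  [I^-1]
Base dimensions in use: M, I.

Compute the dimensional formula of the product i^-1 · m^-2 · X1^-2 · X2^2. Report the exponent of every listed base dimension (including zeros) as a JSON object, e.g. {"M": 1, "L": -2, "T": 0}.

Dimensional matrix (M×I by i×m×X1×X2):
  M: [ 0  1  0  0]
  I: [ 1  0  2 -1]
  [M]: (-1)·0+(-2)·1+(-2)·0+(2)·0 = -2
  [I]: (-1)·1+(-2)·0+(-2)·2+(2)·-1 = -7
⇒ M^-2 I^-7

{"M": -2, "I": -7}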